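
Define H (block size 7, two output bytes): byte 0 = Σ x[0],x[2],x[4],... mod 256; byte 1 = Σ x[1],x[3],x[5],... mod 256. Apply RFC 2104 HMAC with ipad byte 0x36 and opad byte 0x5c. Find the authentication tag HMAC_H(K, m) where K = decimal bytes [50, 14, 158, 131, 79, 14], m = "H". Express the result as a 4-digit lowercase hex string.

0cde

Key decimal bytes [50, 14, 158, 131, 79, 14] = 32 0e 9e 83 4f 0e is 6 bytes ≤ B = 7; zero-pad to 7 bytes: K' = 32 0e 9e 83 4f 0e 00.
K' ⊕ ipad = 04 38 a8 b5 79 38 36.  K' ⊕ opad = 6e 52 c2 df 13 52 5c.
Inner input = (K'⊕ipad) ∥ m = 04 38 a8 b5 79 38 36 ∥ 48.
Inner hash: even-index sum = 347 mod 256 = 91; odd-index sum = 365 mod 256 = 109 → 5b 6d.
Outer input = (K'⊕opad) ∥ inner = 6e 52 c2 df 13 52 5c ∥ 5b 6d.
Outer hash (tag): even-index sum = 524 mod 256 = 12; odd-index sum = 478 mod 256 = 222 → 0c de.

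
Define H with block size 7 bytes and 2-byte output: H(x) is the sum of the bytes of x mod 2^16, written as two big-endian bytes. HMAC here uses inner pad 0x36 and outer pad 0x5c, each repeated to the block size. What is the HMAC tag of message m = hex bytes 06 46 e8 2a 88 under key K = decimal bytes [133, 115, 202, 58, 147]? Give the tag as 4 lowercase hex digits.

0486

Key decimal bytes [133, 115, 202, 58, 147] = 85 73 ca 3a 93 is 5 bytes ≤ B = 7; zero-pad to 7 bytes: K' = 85 73 ca 3a 93 00 00.
K' ⊕ ipad = b3 45 fc 0c a5 36 36.  K' ⊕ opad = d9 2f 96 66 cf 5c 5c.
Inner input = (K'⊕ipad) ∥ m = b3 45 fc 0c a5 36 36 ∥ 06 46 e8 2a 88.
Inner hash: sum = 179+69+252+12+165+54+54+6+70+232+42+136 = 1271 → 04 f7.
Outer input = (K'⊕opad) ∥ inner = d9 2f 96 66 cf 5c 5c ∥ 04 f7.
Outer hash (tag): sum = 217+47+150+102+207+92+92+4+247 = 1158 → 04 86.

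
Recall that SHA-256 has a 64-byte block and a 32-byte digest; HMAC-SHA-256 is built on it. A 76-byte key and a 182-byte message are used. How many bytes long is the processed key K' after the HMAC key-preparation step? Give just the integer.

Key is 76 > 64 bytes, so it is hashed to 32 bytes then zero-padded to 64: |K'| = 64.

64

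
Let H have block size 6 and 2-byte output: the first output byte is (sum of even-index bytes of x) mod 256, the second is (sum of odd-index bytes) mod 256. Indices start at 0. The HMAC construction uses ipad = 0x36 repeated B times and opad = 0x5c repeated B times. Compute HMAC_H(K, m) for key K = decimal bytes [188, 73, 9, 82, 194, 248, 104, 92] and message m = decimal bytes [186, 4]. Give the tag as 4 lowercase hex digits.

6ab4

Key decimal bytes [188, 73, 9, 82, 194, 248, 104, 92] = bc 49 09 52 c2 f8 68 5c is 8 bytes > B = 6, so hash it first: H(key) = ef ef, then zero-pad to 6 bytes: K' = ef ef 00 00 00 00.
K' ⊕ ipad = d9 d9 36 36 36 36.  K' ⊕ opad = b3 b3 5c 5c 5c 5c.
Inner input = (K'⊕ipad) ∥ m = d9 d9 36 36 36 36 ∥ ba 04.
Inner hash: even-index sum = 511 mod 256 = 255; odd-index sum = 329 mod 256 = 73 → ff 49.
Outer input = (K'⊕opad) ∥ inner = b3 b3 5c 5c 5c 5c ∥ ff 49.
Outer hash (tag): even-index sum = 618 mod 256 = 106; odd-index sum = 436 mod 256 = 180 → 6a b4.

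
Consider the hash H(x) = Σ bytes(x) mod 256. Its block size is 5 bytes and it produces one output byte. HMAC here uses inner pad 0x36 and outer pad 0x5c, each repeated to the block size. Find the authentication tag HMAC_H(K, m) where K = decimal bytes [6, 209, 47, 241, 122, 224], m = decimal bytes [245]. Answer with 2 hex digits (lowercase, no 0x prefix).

Key decimal bytes [6, 209, 47, 241, 122, 224] = 06 d1 2f f1 7a e0 is 6 bytes > B = 5, so hash it first: H(key) = 51, then zero-pad to 5 bytes: K' = 51 00 00 00 00.
K' ⊕ ipad = 67 36 36 36 36.  K' ⊕ opad = 0d 5c 5c 5c 5c.
Inner input = (K'⊕ipad) ∥ m = 67 36 36 36 36 ∥ f5.
Inner hash: sum = 103+54+54+54+54+245 = 564; mod 256 = 52 → 34.
Outer input = (K'⊕opad) ∥ inner = 0d 5c 5c 5c 5c ∥ 34.
Outer hash (tag): sum = 13+92+92+92+92+52 = 433; mod 256 = 177 → b1.

b1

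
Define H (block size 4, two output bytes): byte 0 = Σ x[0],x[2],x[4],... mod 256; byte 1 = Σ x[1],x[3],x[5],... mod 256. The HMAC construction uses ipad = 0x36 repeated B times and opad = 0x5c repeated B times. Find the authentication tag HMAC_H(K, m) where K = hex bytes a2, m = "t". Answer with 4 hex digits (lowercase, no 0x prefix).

Key hex bytes a2 is 1 byte ≤ B = 4; zero-pad to 4 bytes: K' = a2 00 00 00.
K' ⊕ ipad = 94 36 36 36.  K' ⊕ opad = fe 5c 5c 5c.
Inner input = (K'⊕ipad) ∥ m = 94 36 36 36 ∥ 74.
Inner hash: even-index sum = 318 mod 256 = 62; odd-index sum = 108 mod 256 = 108 → 3e 6c.
Outer input = (K'⊕opad) ∥ inner = fe 5c 5c 5c ∥ 3e 6c.
Outer hash (tag): even-index sum = 408 mod 256 = 152; odd-index sum = 292 mod 256 = 36 → 98 24.

9824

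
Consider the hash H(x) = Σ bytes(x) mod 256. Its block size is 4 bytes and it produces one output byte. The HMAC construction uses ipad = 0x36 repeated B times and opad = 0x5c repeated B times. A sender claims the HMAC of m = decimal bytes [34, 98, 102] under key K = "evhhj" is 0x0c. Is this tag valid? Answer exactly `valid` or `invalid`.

valid

Key "evhhj" = 65 76 68 68 6a is 5 bytes > B = 4, so hash it first: H(key) = 15, then zero-pad to 4 bytes: K' = 15 00 00 00.
K' ⊕ ipad = 23 36 36 36; K' ⊕ opad = 49 5c 5c 5c.
Inner hash: sum = 35+54+54+54+34+98+102 = 431; mod 256 = 175 → af.
Outer hash (recomputed tag): sum = 73+92+92+92+175 = 524; mod 256 = 12 → 0c.
Recomputed tag = 0c; claimed = 0c → match.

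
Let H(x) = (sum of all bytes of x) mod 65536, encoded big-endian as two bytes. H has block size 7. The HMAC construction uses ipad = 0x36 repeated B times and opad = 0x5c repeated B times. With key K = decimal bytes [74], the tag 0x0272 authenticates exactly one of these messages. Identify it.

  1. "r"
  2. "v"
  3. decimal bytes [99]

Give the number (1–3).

1

Key decimal bytes [74] = 4a is 1 byte ≤ B = 7; zero-pad to 7 bytes: K' = 4a 00 00 00 00 00 00.
K' ⊕ ipad = 7c 36 36 36 36 36 36; K' ⊕ opad = 16 5c 5c 5c 5c 5c 5c.
m1: inner = H(7c 36 36 36 36 36 36 72) = 02 32; tag = H(16 5c 5c 5c 5c 5c 5c 02 32) = 0272 ← matches
m2: inner = H(7c 36 36 36 36 36 36 76) = 02 36; tag = H(16 5c 5c 5c 5c 5c 5c 02 36) = 0276
m3: inner = H(7c 36 36 36 36 36 36 63) = 02 23; tag = H(16 5c 5c 5c 5c 5c 5c 02 23) = 0263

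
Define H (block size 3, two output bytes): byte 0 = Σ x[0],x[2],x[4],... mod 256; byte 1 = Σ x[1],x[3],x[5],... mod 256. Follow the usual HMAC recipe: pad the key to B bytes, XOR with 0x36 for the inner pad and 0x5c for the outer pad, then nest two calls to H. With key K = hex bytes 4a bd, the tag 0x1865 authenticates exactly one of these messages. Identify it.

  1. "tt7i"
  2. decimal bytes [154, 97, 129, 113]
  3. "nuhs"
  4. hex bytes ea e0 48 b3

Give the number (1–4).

2

Key hex bytes 4a bd is 2 bytes ≤ B = 3; zero-pad to 3 bytes: K' = 4a bd 00.
K' ⊕ ipad = 7c 8b 36; K' ⊕ opad = 16 e1 5c.
m1: inner = H(7c 8b 36 74 74 37 69) = 8f 36; tag = H(16 e1 5c 8f 36) = a870
m2: inner = H(7c 8b 36 9a 61 81 71) = 84 a6; tag = H(16 e1 5c 84 a6) = 1865 ← matches
m3: inner = H(7c 8b 36 6e 75 68 73) = 9a 61; tag = H(16 e1 5c 9a 61) = d37b
m4: inner = H(7c 8b 36 ea e0 48 b3) = 45 bd; tag = H(16 e1 5c 45 bd) = 2f26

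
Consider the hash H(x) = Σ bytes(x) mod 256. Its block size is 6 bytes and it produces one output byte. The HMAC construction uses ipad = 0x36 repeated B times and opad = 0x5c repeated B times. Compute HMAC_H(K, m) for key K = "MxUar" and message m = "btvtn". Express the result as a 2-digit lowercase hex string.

Key "MxUar" = 4d 78 55 61 72 is 5 bytes ≤ B = 6; zero-pad to 6 bytes: K' = 4d 78 55 61 72 00.
K' ⊕ ipad = 7b 4e 63 57 44 36.  K' ⊕ opad = 11 24 09 3d 2e 5c.
Inner input = (K'⊕ipad) ∥ m = 7b 4e 63 57 44 36 ∥ 62 74 76 74 6e.
Inner hash: sum = 123+78+99+87+68+54+98+116+118+116+110 = 1067; mod 256 = 43 → 2b.
Outer input = (K'⊕opad) ∥ inner = 11 24 09 3d 2e 5c ∥ 2b.
Outer hash (tag): sum = 17+36+9+61+46+92+43 = 304; mod 256 = 48 → 30.

30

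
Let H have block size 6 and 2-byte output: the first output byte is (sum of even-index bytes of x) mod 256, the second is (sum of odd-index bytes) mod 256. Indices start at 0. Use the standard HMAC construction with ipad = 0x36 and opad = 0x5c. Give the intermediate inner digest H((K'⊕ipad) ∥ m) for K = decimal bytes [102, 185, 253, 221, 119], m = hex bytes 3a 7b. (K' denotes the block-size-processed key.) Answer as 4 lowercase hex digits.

962b

Key decimal bytes [102, 185, 253, 221, 119] = 66 b9 fd dd 77 is 5 bytes ≤ B = 6; zero-pad to 6 bytes: K' = 66 b9 fd dd 77 00.
K' ⊕ ipad = 50 8f cb eb 41 36.
Inner input = 50 8f cb eb 41 36 ∥ 3a 7b.
Inner hash: even-index sum = 406 mod 256 = 150; odd-index sum = 555 mod 256 = 43 → 96 2b.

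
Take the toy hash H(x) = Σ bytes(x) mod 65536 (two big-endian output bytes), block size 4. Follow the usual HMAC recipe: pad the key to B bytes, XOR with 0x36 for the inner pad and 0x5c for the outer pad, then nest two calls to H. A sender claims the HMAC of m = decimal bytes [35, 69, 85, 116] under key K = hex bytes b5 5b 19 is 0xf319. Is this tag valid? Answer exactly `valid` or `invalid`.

invalid

Key hex bytes b5 5b 19 is 3 bytes ≤ B = 4; zero-pad to 4 bytes: K' = b5 5b 19 00.
K' ⊕ ipad = 83 6d 2f 36; K' ⊕ opad = e9 07 45 5c.
Inner hash: sum = 131+109+47+54+35+69+85+116 = 646 → 02 86.
Outer hash (recomputed tag): sum = 233+7+69+92+2+134 = 537 → 02 19.
Recomputed tag = 0219; claimed = f319 → mismatch.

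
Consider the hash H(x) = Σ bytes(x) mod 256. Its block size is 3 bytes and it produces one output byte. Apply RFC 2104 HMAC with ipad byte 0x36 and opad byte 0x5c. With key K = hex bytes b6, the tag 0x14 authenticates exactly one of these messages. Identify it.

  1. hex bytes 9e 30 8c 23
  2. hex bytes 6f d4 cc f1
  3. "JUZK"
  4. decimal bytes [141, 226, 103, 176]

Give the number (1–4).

Key hex bytes b6 is 1 byte ≤ B = 3; zero-pad to 3 bytes: K' = b6 00 00.
K' ⊕ ipad = 80 36 36; K' ⊕ opad = ea 5c 5c.
m1: inner = H(80 36 36 9e 30 8c 23) = 69; tag = H(ea 5c 5c 69) = 0b
m2: inner = H(80 36 36 6f d4 cc f1) = ec; tag = H(ea 5c 5c ec) = 8e
m3: inner = H(80 36 36 4a 55 5a 4b) = 30; tag = H(ea 5c 5c 30) = d2
m4: inner = H(80 36 36 8d e2 67 b0) = 72; tag = H(ea 5c 5c 72) = 14 ← matches

4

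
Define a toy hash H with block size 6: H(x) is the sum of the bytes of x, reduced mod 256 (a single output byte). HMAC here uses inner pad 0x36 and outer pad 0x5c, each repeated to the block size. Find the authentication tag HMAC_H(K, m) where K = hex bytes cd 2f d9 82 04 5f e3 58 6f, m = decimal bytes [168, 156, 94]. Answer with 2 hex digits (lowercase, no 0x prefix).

06

Key hex bytes cd 2f d9 82 04 5f e3 58 6f is 9 bytes > B = 6, so hash it first: H(key) = 64, then zero-pad to 6 bytes: K' = 64 00 00 00 00 00.
K' ⊕ ipad = 52 36 36 36 36 36.  K' ⊕ opad = 38 5c 5c 5c 5c 5c.
Inner input = (K'⊕ipad) ∥ m = 52 36 36 36 36 36 ∥ a8 9c 5e.
Inner hash: sum = 82+54+54+54+54+54+168+156+94 = 770; mod 256 = 2 → 02.
Outer input = (K'⊕opad) ∥ inner = 38 5c 5c 5c 5c 5c ∥ 02.
Outer hash (tag): sum = 56+92+92+92+92+92+2 = 518; mod 256 = 6 → 06.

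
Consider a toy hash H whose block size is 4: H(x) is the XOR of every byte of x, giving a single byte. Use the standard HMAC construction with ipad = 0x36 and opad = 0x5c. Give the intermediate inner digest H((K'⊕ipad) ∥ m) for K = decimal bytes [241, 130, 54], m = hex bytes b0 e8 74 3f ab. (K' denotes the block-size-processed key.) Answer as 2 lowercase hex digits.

fd

Key decimal bytes [241, 130, 54] = f1 82 36 is 3 bytes ≤ B = 4; zero-pad to 4 bytes: K' = f1 82 36 00.
K' ⊕ ipad = c7 b4 00 36.
Inner input = c7 b4 00 36 ∥ b0 e8 74 3f ab.
Inner hash: XOR c7⊕b4⊕00⊕36⊕b0⊕e8⊕74⊕3f⊕ab = fd.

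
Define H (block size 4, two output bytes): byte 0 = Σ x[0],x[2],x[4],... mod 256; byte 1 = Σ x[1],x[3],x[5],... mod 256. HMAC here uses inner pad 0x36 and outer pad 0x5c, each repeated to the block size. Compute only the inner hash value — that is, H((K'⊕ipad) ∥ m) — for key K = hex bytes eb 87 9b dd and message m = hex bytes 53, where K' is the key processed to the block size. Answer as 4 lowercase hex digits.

Key hex bytes eb 87 9b dd is exactly B = 4 bytes: K' = eb 87 9b dd.
K' ⊕ ipad = dd b1 ad eb.
Inner input = dd b1 ad eb ∥ 53.
Inner hash: even-index sum = 477 mod 256 = 221; odd-index sum = 412 mod 256 = 156 → dd 9c.

dd9c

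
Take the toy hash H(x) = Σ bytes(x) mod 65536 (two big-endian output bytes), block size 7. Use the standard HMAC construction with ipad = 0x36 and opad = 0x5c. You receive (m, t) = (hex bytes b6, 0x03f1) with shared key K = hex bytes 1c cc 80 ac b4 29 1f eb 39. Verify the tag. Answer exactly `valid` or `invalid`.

Key hex bytes 1c cc 80 ac b4 29 1f eb 39 is 9 bytes > B = 7, so hash it first: H(key) = 04 34, then zero-pad to 7 bytes: K' = 04 34 00 00 00 00 00.
K' ⊕ ipad = 32 02 36 36 36 36 36; K' ⊕ opad = 58 68 5c 5c 5c 5c 5c.
Inner hash: sum = 50+2+54+54+54+54+54+182 = 504 → 01 f8.
Outer hash (recomputed tag): sum = 88+104+92+92+92+92+92+1+248 = 901 → 03 85.
Recomputed tag = 0385; claimed = 03f1 → mismatch.

invalid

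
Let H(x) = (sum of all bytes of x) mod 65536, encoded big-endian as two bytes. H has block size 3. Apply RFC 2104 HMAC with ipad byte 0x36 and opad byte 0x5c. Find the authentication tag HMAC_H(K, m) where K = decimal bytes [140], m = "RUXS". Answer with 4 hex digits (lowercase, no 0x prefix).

Key decimal bytes [140] = 8c is 1 byte ≤ B = 3; zero-pad to 3 bytes: K' = 8c 00 00.
K' ⊕ ipad = ba 36 36.  K' ⊕ opad = d0 5c 5c.
Inner input = (K'⊕ipad) ∥ m = ba 36 36 ∥ 52 55 58 53.
Inner hash: sum = 186+54+54+82+85+88+83 = 632 → 02 78.
Outer input = (K'⊕opad) ∥ inner = d0 5c 5c ∥ 02 78.
Outer hash (tag): sum = 208+92+92+2+120 = 514 → 02 02.

0202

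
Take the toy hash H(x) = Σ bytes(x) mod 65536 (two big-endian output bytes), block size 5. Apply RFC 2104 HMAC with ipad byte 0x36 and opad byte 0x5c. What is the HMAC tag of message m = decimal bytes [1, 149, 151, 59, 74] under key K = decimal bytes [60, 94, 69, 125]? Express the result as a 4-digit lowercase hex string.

0113

Key decimal bytes [60, 94, 69, 125] = 3c 5e 45 7d is 4 bytes ≤ B = 5; zero-pad to 5 bytes: K' = 3c 5e 45 7d 00.
K' ⊕ ipad = 0a 68 73 4b 36.  K' ⊕ opad = 60 02 19 21 5c.
Inner input = (K'⊕ipad) ∥ m = 0a 68 73 4b 36 ∥ 01 95 97 3b 4a.
Inner hash: sum = 10+104+115+75+54+1+149+151+59+74 = 792 → 03 18.
Outer input = (K'⊕opad) ∥ inner = 60 02 19 21 5c ∥ 03 18.
Outer hash (tag): sum = 96+2+25+33+92+3+24 = 275 → 01 13.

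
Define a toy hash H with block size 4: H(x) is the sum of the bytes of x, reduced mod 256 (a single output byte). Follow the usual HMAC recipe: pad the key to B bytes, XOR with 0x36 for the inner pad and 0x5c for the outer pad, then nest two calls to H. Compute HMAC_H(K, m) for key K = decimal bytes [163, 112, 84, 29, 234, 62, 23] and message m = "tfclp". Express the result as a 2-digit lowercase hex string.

Key decimal bytes [163, 112, 84, 29, 234, 62, 23] = a3 70 54 1d ea 3e 17 is 7 bytes > B = 4, so hash it first: H(key) = c3, then zero-pad to 4 bytes: K' = c3 00 00 00.
K' ⊕ ipad = f5 36 36 36.  K' ⊕ opad = 9f 5c 5c 5c.
Inner input = (K'⊕ipad) ∥ m = f5 36 36 36 ∥ 74 66 63 6c 70.
Inner hash: sum = 245+54+54+54+116+102+99+108+112 = 944; mod 256 = 176 → b0.
Outer input = (K'⊕opad) ∥ inner = 9f 5c 5c 5c ∥ b0.
Outer hash (tag): sum = 159+92+92+92+176 = 611; mod 256 = 99 → 63.

63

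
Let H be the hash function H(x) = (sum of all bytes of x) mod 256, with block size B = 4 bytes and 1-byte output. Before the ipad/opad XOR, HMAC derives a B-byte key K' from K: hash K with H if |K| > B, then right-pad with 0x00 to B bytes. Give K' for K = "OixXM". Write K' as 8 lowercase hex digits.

d5000000

|K| = 5 > B = 4, so first hash the key.
H(K): sum = 79+105+120+88+77 = 469; mod 256 = 213 → d5.
Zero-pad H(K) = d5 to 4 bytes: K' = d5 00 00 00.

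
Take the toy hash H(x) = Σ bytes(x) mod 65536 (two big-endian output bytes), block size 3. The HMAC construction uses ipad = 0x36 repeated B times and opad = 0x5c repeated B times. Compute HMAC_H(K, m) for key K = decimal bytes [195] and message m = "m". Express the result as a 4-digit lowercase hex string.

Key decimal bytes [195] = c3 is 1 byte ≤ B = 3; zero-pad to 3 bytes: K' = c3 00 00.
K' ⊕ ipad = f5 36 36.  K' ⊕ opad = 9f 5c 5c.
Inner input = (K'⊕ipad) ∥ m = f5 36 36 ∥ 6d.
Inner hash: sum = 245+54+54+109 = 462 → 01 ce.
Outer input = (K'⊕opad) ∥ inner = 9f 5c 5c ∥ 01 ce.
Outer hash (tag): sum = 159+92+92+1+206 = 550 → 02 26.

0226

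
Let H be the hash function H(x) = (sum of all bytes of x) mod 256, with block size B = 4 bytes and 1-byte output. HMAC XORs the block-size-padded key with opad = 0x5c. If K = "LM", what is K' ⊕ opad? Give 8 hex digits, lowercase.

10115c5c

Key "LM" = 4c 4d is 2 bytes ≤ B = 4; zero-pad to 4 bytes: K' = 4c 4d 00 00.
XOR each byte with 0x5c: 4c⊕5c=10, 4d⊕5c=11, 00⊕5c=5c, 00⊕5c=5c.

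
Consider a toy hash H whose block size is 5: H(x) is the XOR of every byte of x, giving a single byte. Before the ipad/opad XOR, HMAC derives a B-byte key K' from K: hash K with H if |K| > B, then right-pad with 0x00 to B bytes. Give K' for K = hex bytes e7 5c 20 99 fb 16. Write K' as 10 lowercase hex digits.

ef00000000

|K| = 6 > B = 5, so first hash the key.
H(K): XOR e7⊕5c⊕20⊕99⊕fb⊕16 = ef.
Zero-pad H(K) = ef to 5 bytes: K' = ef 00 00 00 00.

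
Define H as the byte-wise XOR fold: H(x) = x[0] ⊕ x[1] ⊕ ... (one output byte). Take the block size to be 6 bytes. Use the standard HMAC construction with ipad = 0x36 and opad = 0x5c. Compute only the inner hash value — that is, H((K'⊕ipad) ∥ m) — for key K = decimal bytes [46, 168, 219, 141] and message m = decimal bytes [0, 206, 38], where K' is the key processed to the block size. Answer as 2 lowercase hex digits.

38

Key decimal bytes [46, 168, 219, 141] = 2e a8 db 8d is 4 bytes ≤ B = 6; zero-pad to 6 bytes: K' = 2e a8 db 8d 00 00.
K' ⊕ ipad = 18 9e ed bb 36 36.
Inner input = 18 9e ed bb 36 36 ∥ 00 ce 26.
Inner hash: XOR 18⊕9e⊕ed⊕bb⊕36⊕36⊕00⊕ce⊕26 = 38.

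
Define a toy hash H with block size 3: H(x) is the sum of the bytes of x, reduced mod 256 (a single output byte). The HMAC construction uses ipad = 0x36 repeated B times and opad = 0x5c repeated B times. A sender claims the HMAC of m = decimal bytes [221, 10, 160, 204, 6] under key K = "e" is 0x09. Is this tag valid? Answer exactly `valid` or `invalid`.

valid

Key "e" = 65 is 1 byte ≤ B = 3; zero-pad to 3 bytes: K' = 65 00 00.
K' ⊕ ipad = 53 36 36; K' ⊕ opad = 39 5c 5c.
Inner hash: sum = 83+54+54+221+10+160+204+6 = 792; mod 256 = 24 → 18.
Outer hash (recomputed tag): sum = 57+92+92+24 = 265; mod 256 = 9 → 09.
Recomputed tag = 09; claimed = 09 → match.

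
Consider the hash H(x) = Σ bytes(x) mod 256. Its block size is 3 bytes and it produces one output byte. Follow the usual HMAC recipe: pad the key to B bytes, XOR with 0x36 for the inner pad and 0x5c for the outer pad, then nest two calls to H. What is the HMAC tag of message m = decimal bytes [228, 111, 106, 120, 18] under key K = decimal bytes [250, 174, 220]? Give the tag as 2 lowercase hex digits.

Key decimal bytes [250, 174, 220] = fa ae dc is exactly B = 3 bytes: K' = fa ae dc.
K' ⊕ ipad = cc 98 ea.  K' ⊕ opad = a6 f2 80.
Inner input = (K'⊕ipad) ∥ m = cc 98 ea ∥ e4 6f 6a 78 12.
Inner hash: sum = 204+152+234+228+111+106+120+18 = 1173; mod 256 = 149 → 95.
Outer input = (K'⊕opad) ∥ inner = a6 f2 80 ∥ 95.
Outer hash (tag): sum = 166+242+128+149 = 685; mod 256 = 173 → ad.

ad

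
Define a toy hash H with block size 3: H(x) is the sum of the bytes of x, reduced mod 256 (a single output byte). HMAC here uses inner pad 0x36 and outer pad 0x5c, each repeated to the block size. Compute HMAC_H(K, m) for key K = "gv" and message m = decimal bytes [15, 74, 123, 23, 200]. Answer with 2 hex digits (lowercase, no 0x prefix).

3b

Key "gv" = 67 76 is 2 bytes ≤ B = 3; zero-pad to 3 bytes: K' = 67 76 00.
K' ⊕ ipad = 51 40 36.  K' ⊕ opad = 3b 2a 5c.
Inner input = (K'⊕ipad) ∥ m = 51 40 36 ∥ 0f 4a 7b 17 c8.
Inner hash: sum = 81+64+54+15+74+123+23+200 = 634; mod 256 = 122 → 7a.
Outer input = (K'⊕opad) ∥ inner = 3b 2a 5c ∥ 7a.
Outer hash (tag): sum = 59+42+92+122 = 315; mod 256 = 59 → 3b.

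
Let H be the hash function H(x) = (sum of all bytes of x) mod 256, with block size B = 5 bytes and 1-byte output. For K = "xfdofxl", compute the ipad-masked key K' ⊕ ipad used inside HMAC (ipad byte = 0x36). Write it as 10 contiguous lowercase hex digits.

cd36363636

Key "xfdofxl" = 78 66 64 6f 66 78 6c is 7 bytes > B = 5, so hash it first: H(key) = fb, then zero-pad to 5 bytes: K' = fb 00 00 00 00.
XOR each byte with 0x36: fb⊕36=cd, 00⊕36=36, 00⊕36=36, 00⊕36=36, 00⊕36=36.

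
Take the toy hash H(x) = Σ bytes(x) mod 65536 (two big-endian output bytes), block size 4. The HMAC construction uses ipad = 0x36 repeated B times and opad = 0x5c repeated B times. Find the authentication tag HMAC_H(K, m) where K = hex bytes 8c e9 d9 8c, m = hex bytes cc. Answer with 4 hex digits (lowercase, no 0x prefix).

Key hex bytes 8c e9 d9 8c is exactly B = 4 bytes: K' = 8c e9 d9 8c.
K' ⊕ ipad = ba df ef ba.  K' ⊕ opad = d0 b5 85 d0.
Inner input = (K'⊕ipad) ∥ m = ba df ef ba ∥ cc.
Inner hash: sum = 186+223+239+186+204 = 1038 → 04 0e.
Outer input = (K'⊕opad) ∥ inner = d0 b5 85 d0 ∥ 04 0e.
Outer hash (tag): sum = 208+181+133+208+4+14 = 748 → 02 ec.

02ec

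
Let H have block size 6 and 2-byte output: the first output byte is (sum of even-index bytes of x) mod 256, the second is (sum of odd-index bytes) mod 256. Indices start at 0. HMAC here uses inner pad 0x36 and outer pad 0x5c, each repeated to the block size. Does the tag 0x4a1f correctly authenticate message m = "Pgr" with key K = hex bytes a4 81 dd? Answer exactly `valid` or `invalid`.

Key hex bytes a4 81 dd is 3 bytes ≤ B = 6; zero-pad to 6 bytes: K' = a4 81 dd 00 00 00.
K' ⊕ ipad = 92 b7 eb 36 36 36; K' ⊕ opad = f8 dd 81 5c 5c 5c.
Inner hash: even-index sum = 629 mod 256 = 117; odd-index sum = 394 mod 256 = 138 → 75 8a.
Outer hash (recomputed tag): even-index sum = 586 mod 256 = 74; odd-index sum = 543 mod 256 = 31 → 4a 1f.
Recomputed tag = 4a1f; claimed = 4a1f → match.

valid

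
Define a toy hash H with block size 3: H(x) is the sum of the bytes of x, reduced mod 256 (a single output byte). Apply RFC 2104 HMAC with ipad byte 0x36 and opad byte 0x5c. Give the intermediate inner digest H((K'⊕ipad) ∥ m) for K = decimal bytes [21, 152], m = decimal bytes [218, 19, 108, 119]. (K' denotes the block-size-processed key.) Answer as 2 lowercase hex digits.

d7

Key decimal bytes [21, 152] = 15 98 is 2 bytes ≤ B = 3; zero-pad to 3 bytes: K' = 15 98 00.
K' ⊕ ipad = 23 ae 36.
Inner input = 23 ae 36 ∥ da 13 6c 77.
Inner hash: sum = 35+174+54+218+19+108+119 = 727; mod 256 = 215 → d7.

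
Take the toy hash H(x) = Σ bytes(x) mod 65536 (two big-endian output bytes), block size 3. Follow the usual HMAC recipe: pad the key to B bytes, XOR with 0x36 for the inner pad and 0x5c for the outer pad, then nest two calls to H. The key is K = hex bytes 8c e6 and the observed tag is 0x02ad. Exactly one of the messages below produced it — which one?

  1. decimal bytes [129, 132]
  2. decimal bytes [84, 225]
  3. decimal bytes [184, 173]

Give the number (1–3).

Key hex bytes 8c e6 is 2 bytes ≤ B = 3; zero-pad to 3 bytes: K' = 8c e6 00.
K' ⊕ ipad = ba d0 36; K' ⊕ opad = d0 ba 5c.
m1: inner = H(ba d0 36 81 84) = 02 c5; tag = H(d0 ba 5c 02 c5) = 02ad ← matches
m2: inner = H(ba d0 36 54 e1) = 02 f5; tag = H(d0 ba 5c 02 f5) = 02dd
m3: inner = H(ba d0 36 b8 ad) = 03 25; tag = H(d0 ba 5c 03 25) = 020e

1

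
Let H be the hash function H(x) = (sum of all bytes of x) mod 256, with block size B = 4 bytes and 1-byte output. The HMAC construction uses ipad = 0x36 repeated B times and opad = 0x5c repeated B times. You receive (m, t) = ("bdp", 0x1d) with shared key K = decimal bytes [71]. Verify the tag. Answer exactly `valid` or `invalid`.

Key decimal bytes [71] = 47 is 1 byte ≤ B = 4; zero-pad to 4 bytes: K' = 47 00 00 00.
K' ⊕ ipad = 71 36 36 36; K' ⊕ opad = 1b 5c 5c 5c.
Inner hash: sum = 113+54+54+54+98+100+112 = 585; mod 256 = 73 → 49.
Outer hash (recomputed tag): sum = 27+92+92+92+73 = 376; mod 256 = 120 → 78.
Recomputed tag = 78; claimed = 1d → mismatch.

invalid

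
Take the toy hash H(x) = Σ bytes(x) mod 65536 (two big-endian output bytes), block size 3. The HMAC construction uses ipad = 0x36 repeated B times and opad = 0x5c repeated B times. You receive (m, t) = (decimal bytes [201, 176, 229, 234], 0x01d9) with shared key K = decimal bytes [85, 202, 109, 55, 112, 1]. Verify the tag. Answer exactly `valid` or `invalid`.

valid

Key decimal bytes [85, 202, 109, 55, 112, 1] = 55 ca 6d 37 70 01 is 6 bytes > B = 3, so hash it first: H(key) = 02 34, then zero-pad to 3 bytes: K' = 02 34 00.
K' ⊕ ipad = 34 02 36; K' ⊕ opad = 5e 68 5c.
Inner hash: sum = 52+2+54+201+176+229+234 = 948 → 03 b4.
Outer hash (recomputed tag): sum = 94+104+92+3+180 = 473 → 01 d9.
Recomputed tag = 01d9; claimed = 01d9 → match.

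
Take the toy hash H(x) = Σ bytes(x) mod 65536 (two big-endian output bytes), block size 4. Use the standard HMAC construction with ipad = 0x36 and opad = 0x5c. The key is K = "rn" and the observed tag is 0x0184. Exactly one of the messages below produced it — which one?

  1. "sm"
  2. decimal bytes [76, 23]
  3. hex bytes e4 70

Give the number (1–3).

Key "rn" = 72 6e is 2 bytes ≤ B = 4; zero-pad to 4 bytes: K' = 72 6e 00 00.
K' ⊕ ipad = 44 58 36 36; K' ⊕ opad = 2e 32 5c 5c.
m1: inner = H(44 58 36 36 73 6d) = 01 e8; tag = H(2e 32 5c 5c 01 e8) = 0201
m2: inner = H(44 58 36 36 4c 17) = 01 6b; tag = H(2e 32 5c 5c 01 6b) = 0184 ← matches
m3: inner = H(44 58 36 36 e4 70) = 02 5c; tag = H(2e 32 5c 5c 02 5c) = 0176

2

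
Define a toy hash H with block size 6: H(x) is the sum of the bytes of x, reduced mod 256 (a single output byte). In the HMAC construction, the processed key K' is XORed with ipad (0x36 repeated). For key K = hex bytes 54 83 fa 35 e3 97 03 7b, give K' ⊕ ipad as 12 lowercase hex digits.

c83636363636

Key hex bytes 54 83 fa 35 e3 97 03 7b is 8 bytes > B = 6, so hash it first: H(key) = fe, then zero-pad to 6 bytes: K' = fe 00 00 00 00 00.
XOR each byte with 0x36: fe⊕36=c8, 00⊕36=36, 00⊕36=36, 00⊕36=36, 00⊕36=36, 00⊕36=36.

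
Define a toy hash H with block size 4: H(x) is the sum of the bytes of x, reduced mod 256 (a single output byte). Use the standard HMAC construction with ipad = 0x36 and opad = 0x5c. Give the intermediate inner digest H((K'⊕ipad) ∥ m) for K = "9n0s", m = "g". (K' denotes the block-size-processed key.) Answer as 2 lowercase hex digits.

19

Key "9n0s" = 39 6e 30 73 is exactly B = 4 bytes: K' = 39 6e 30 73.
K' ⊕ ipad = 0f 58 06 45.
Inner input = 0f 58 06 45 ∥ 67.
Inner hash: sum = 15+88+6+69+103 = 281; mod 256 = 25 → 19.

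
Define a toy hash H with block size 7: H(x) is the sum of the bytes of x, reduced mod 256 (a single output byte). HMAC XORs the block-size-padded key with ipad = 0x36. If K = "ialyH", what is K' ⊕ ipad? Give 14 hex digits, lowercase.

5f575a4f7e3636

Key "ialyH" = 69 61 6c 79 48 is 5 bytes ≤ B = 7; zero-pad to 7 bytes: K' = 69 61 6c 79 48 00 00.
XOR each byte with 0x36: 69⊕36=5f, 61⊕36=57, 6c⊕36=5a, 79⊕36=4f, 48⊕36=7e, 00⊕36=36, 00⊕36=36.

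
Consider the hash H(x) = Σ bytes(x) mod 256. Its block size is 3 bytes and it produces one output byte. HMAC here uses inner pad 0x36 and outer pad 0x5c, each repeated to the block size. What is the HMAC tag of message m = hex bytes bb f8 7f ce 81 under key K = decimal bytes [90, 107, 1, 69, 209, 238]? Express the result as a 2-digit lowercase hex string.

37

Key decimal bytes [90, 107, 1, 69, 209, 238] = 5a 6b 01 45 d1 ee is 6 bytes > B = 3, so hash it first: H(key) = ca, then zero-pad to 3 bytes: K' = ca 00 00.
K' ⊕ ipad = fc 36 36.  K' ⊕ opad = 96 5c 5c.
Inner input = (K'⊕ipad) ∥ m = fc 36 36 ∥ bb f8 7f ce 81.
Inner hash: sum = 252+54+54+187+248+127+206+129 = 1257; mod 256 = 233 → e9.
Outer input = (K'⊕opad) ∥ inner = 96 5c 5c ∥ e9.
Outer hash (tag): sum = 150+92+92+233 = 567; mod 256 = 55 → 37.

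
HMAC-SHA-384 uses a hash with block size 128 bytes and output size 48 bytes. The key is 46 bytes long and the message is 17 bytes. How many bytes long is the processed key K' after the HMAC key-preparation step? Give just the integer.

128

Key is 46 ≤ 128 bytes, zero-padded: |K'| = 128.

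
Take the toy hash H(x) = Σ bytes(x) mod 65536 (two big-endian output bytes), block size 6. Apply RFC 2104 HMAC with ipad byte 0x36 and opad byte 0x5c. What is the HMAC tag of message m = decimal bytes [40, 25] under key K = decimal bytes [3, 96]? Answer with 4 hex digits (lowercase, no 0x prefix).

02b0

Key decimal bytes [3, 96] = 03 60 is 2 bytes ≤ B = 6; zero-pad to 6 bytes: K' = 03 60 00 00 00 00.
K' ⊕ ipad = 35 56 36 36 36 36.  K' ⊕ opad = 5f 3c 5c 5c 5c 5c.
Inner input = (K'⊕ipad) ∥ m = 35 56 36 36 36 36 ∥ 28 19.
Inner hash: sum = 53+86+54+54+54+54+40+25 = 420 → 01 a4.
Outer input = (K'⊕opad) ∥ inner = 5f 3c 5c 5c 5c 5c ∥ 01 a4.
Outer hash (tag): sum = 95+60+92+92+92+92+1+164 = 688 → 02 b0.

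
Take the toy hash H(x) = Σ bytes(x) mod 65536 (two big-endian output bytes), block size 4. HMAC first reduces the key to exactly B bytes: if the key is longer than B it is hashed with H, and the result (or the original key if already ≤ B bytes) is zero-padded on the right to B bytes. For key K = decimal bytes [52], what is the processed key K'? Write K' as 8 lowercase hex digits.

Key decimal bytes [52] = 34 is 1 byte ≤ B = 4; zero-pad to 4 bytes: K' = 34 00 00 00.

34000000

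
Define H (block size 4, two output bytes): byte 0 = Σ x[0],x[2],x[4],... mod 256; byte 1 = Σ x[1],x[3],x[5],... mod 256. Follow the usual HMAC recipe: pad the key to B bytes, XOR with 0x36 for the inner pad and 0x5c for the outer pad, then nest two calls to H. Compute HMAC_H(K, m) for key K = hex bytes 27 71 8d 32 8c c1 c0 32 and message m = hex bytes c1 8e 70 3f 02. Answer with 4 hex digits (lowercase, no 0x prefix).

57c9

Key hex bytes 27 71 8d 32 8c c1 c0 32 is 8 bytes > B = 4, so hash it first: H(key) = 00 96, then zero-pad to 4 bytes: K' = 00 96 00 00.
K' ⊕ ipad = 36 a0 36 36.  K' ⊕ opad = 5c ca 5c 5c.
Inner input = (K'⊕ipad) ∥ m = 36 a0 36 36 ∥ c1 8e 70 3f 02.
Inner hash: even-index sum = 415 mod 256 = 159; odd-index sum = 419 mod 256 = 163 → 9f a3.
Outer input = (K'⊕opad) ∥ inner = 5c ca 5c 5c ∥ 9f a3.
Outer hash (tag): even-index sum = 343 mod 256 = 87; odd-index sum = 457 mod 256 = 201 → 57 c9.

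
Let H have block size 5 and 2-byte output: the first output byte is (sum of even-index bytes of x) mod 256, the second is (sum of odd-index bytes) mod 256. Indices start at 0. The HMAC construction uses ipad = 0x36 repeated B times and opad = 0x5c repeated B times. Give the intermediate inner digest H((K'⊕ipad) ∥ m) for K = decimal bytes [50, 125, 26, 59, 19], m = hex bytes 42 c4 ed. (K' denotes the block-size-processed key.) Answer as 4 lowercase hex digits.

1987

Key decimal bytes [50, 125, 26, 59, 19] = 32 7d 1a 3b 13 is exactly B = 5 bytes: K' = 32 7d 1a 3b 13.
K' ⊕ ipad = 04 4b 2c 0d 25.
Inner input = 04 4b 2c 0d 25 ∥ 42 c4 ed.
Inner hash: even-index sum = 281 mod 256 = 25; odd-index sum = 391 mod 256 = 135 → 19 87.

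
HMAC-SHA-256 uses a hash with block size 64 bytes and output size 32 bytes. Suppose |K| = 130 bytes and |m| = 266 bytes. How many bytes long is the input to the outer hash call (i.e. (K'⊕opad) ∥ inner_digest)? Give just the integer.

96

Key is 130 > 64 bytes, so it is hashed to 32 bytes then zero-padded to 64: |K'| = 64.
Outer input = (K'⊕opad) ∥ H(inner) → 64 + 32 = 96 bytes.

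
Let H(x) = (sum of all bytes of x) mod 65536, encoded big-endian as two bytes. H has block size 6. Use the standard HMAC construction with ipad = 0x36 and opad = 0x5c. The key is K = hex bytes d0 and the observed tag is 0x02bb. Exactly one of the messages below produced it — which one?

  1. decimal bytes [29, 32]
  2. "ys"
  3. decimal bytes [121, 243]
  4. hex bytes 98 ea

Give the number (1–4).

Key hex bytes d0 is 1 byte ≤ B = 6; zero-pad to 6 bytes: K' = d0 00 00 00 00 00.
K' ⊕ ipad = e6 36 36 36 36 36; K' ⊕ opad = 8c 5c 5c 5c 5c 5c.
m1: inner = H(e6 36 36 36 36 36 1d 20) = 02 31; tag = H(8c 5c 5c 5c 5c 5c 02 31) = 028b
m2: inner = H(e6 36 36 36 36 36 79 73) = 02 e0; tag = H(8c 5c 5c 5c 5c 5c 02 e0) = 033a
m3: inner = H(e6 36 36 36 36 36 79 f3) = 03 60; tag = H(8c 5c 5c 5c 5c 5c 03 60) = 02bb ← matches
m4: inner = H(e6 36 36 36 36 36 98 ea) = 03 76; tag = H(8c 5c 5c 5c 5c 5c 03 76) = 02d1

3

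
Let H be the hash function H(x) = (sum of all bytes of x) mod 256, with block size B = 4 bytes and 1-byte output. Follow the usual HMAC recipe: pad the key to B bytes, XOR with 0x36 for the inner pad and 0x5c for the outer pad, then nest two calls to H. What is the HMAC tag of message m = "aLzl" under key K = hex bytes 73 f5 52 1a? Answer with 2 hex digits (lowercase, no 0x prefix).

57

Key hex bytes 73 f5 52 1a is exactly B = 4 bytes: K' = 73 f5 52 1a.
K' ⊕ ipad = 45 c3 64 2c.  K' ⊕ opad = 2f a9 0e 46.
Inner input = (K'⊕ipad) ∥ m = 45 c3 64 2c ∥ 61 4c 7a 6c.
Inner hash: sum = 69+195+100+44+97+76+122+108 = 811; mod 256 = 43 → 2b.
Outer input = (K'⊕opad) ∥ inner = 2f a9 0e 46 ∥ 2b.
Outer hash (tag): sum = 47+169+14+70+43 = 343; mod 256 = 87 → 57.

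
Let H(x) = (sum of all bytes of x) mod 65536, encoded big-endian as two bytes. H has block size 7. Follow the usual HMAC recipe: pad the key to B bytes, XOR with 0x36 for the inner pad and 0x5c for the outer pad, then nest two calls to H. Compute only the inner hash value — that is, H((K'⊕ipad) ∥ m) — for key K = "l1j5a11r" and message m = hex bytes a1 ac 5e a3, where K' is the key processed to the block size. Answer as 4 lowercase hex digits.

Key "l1j5a11r" = 6c 31 6a 35 61 31 31 72 is 8 bytes > B = 7, so hash it first: H(key) = 02 71, then zero-pad to 7 bytes: K' = 02 71 00 00 00 00 00.
K' ⊕ ipad = 34 47 36 36 36 36 36.
Inner input = 34 47 36 36 36 36 36 ∥ a1 ac 5e a3.
Inner hash: sum = 52+71+54+54+54+54+54+161+172+94+163 = 983 → 03 d7.

03d7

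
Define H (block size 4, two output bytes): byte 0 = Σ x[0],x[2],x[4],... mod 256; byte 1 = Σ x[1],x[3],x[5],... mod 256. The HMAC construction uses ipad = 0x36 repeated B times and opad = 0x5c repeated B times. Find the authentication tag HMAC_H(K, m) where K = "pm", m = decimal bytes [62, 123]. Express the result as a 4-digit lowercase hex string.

Key "pm" = 70 6d is 2 bytes ≤ B = 4; zero-pad to 4 bytes: K' = 70 6d 00 00.
K' ⊕ ipad = 46 5b 36 36.  K' ⊕ opad = 2c 31 5c 5c.
Inner input = (K'⊕ipad) ∥ m = 46 5b 36 36 ∥ 3e 7b.
Inner hash: even-index sum = 186 mod 256 = 186; odd-index sum = 268 mod 256 = 12 → ba 0c.
Outer input = (K'⊕opad) ∥ inner = 2c 31 5c 5c ∥ ba 0c.
Outer hash (tag): even-index sum = 322 mod 256 = 66; odd-index sum = 153 mod 256 = 153 → 42 99.

4299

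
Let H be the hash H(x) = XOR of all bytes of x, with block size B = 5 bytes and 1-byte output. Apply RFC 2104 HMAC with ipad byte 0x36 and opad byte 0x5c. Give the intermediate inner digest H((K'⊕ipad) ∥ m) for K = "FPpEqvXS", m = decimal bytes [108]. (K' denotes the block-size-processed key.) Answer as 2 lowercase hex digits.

75

Key "FPpEqvXS" = 46 50 70 45 71 76 58 53 is 8 bytes > B = 5, so hash it first: H(key) = 2f, then zero-pad to 5 bytes: K' = 2f 00 00 00 00.
K' ⊕ ipad = 19 36 36 36 36.
Inner input = 19 36 36 36 36 ∥ 6c.
Inner hash: XOR 19⊕36⊕36⊕36⊕36⊕6c = 75.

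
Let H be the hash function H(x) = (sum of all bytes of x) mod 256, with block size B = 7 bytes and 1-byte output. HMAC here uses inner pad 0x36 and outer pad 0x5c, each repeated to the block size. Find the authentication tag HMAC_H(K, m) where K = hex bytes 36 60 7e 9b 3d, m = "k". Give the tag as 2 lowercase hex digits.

Key hex bytes 36 60 7e 9b 3d is 5 bytes ≤ B = 7; zero-pad to 7 bytes: K' = 36 60 7e 9b 3d 00 00.
K' ⊕ ipad = 00 56 48 ad 0b 36 36.  K' ⊕ opad = 6a 3c 22 c7 61 5c 5c.
Inner input = (K'⊕ipad) ∥ m = 00 56 48 ad 0b 36 36 ∥ 6b.
Inner hash: sum = 0+86+72+173+11+54+54+107 = 557; mod 256 = 45 → 2d.
Outer input = (K'⊕opad) ∥ inner = 6a 3c 22 c7 61 5c 5c ∥ 2d.
Outer hash (tag): sum = 106+60+34+199+97+92+92+45 = 725; mod 256 = 213 → d5.

d5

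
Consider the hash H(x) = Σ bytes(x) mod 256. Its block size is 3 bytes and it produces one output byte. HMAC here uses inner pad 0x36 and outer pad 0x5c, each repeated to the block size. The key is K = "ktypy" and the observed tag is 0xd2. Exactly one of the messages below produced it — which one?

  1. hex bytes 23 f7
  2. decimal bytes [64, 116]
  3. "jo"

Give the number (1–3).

Key "ktypy" = 6b 74 79 70 79 is 5 bytes > B = 3, so hash it first: H(key) = 41, then zero-pad to 3 bytes: K' = 41 00 00.
K' ⊕ ipad = 77 36 36; K' ⊕ opad = 1d 5c 5c.
m1: inner = H(77 36 36 23 f7) = fd; tag = H(1d 5c 5c fd) = d2 ← matches
m2: inner = H(77 36 36 40 74) = 97; tag = H(1d 5c 5c 97) = 6c
m3: inner = H(77 36 36 6a 6f) = bc; tag = H(1d 5c 5c bc) = 91

1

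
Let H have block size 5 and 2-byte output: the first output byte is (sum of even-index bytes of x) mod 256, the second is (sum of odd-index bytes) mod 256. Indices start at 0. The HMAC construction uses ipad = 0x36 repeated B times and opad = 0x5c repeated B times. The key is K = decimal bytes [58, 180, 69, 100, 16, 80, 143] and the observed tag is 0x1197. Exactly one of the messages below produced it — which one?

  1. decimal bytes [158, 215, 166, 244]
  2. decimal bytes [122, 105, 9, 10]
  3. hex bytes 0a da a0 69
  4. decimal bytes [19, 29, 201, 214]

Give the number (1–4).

Key decimal bytes [58, 180, 69, 100, 16, 80, 143] = 3a b4 45 64 10 50 8f is 7 bytes > B = 5, so hash it first: H(key) = 1e 68, then zero-pad to 5 bytes: K' = 1e 68 00 00 00.
K' ⊕ ipad = 28 5e 36 36 36; K' ⊕ opad = 42 34 5c 5c 5c.
m1: inner = H(28 5e 36 36 36 9e d7 a6 f4) = 5f d8; tag = H(42 34 5c 5c 5c 5f d8) = d2ef
m2: inner = H(28 5e 36 36 36 7a 69 09 0a) = 07 17; tag = H(42 34 5c 5c 5c 07 17) = 1197 ← matches
m3: inner = H(28 5e 36 36 36 0a da a0 69) = d7 3e; tag = H(42 34 5c 5c 5c d7 3e) = 3867
m4: inner = H(28 5e 36 36 36 13 1d c9 d6) = 87 70; tag = H(42 34 5c 5c 5c 87 70) = 6a17

2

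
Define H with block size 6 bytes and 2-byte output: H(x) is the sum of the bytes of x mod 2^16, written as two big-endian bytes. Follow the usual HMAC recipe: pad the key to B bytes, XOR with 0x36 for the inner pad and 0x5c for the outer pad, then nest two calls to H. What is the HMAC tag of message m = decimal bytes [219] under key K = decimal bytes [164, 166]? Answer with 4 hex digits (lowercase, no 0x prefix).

Key decimal bytes [164, 166] = a4 a6 is 2 bytes ≤ B = 6; zero-pad to 6 bytes: K' = a4 a6 00 00 00 00.
K' ⊕ ipad = 92 90 36 36 36 36.  K' ⊕ opad = f8 fa 5c 5c 5c 5c.
Inner input = (K'⊕ipad) ∥ m = 92 90 36 36 36 36 ∥ db.
Inner hash: sum = 146+144+54+54+54+54+219 = 725 → 02 d5.
Outer input = (K'⊕opad) ∥ inner = f8 fa 5c 5c 5c 5c ∥ 02 d5.
Outer hash (tag): sum = 248+250+92+92+92+92+2+213 = 1081 → 04 39.

0439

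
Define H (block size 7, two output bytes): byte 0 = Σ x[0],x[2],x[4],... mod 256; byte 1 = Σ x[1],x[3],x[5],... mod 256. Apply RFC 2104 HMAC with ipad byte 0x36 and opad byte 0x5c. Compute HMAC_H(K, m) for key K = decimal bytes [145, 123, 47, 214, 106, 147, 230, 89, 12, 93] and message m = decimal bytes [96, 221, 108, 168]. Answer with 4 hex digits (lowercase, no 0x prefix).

Key decimal bytes [145, 123, 47, 214, 106, 147, 230, 89, 12, 93] = 91 7b 2f d6 6a 93 e6 59 0c 5d is 10 bytes > B = 7, so hash it first: H(key) = 1c 9a, then zero-pad to 7 bytes: K' = 1c 9a 00 00 00 00 00.
K' ⊕ ipad = 2a ac 36 36 36 36 36.  K' ⊕ opad = 40 c6 5c 5c 5c 5c 5c.
Inner input = (K'⊕ipad) ∥ m = 2a ac 36 36 36 36 36 ∥ 60 dd 6c a8.
Inner hash: even-index sum = 593 mod 256 = 81; odd-index sum = 484 mod 256 = 228 → 51 e4.
Outer input = (K'⊕opad) ∥ inner = 40 c6 5c 5c 5c 5c 5c ∥ 51 e4.
Outer hash (tag): even-index sum = 568 mod 256 = 56; odd-index sum = 463 mod 256 = 207 → 38 cf.

38cf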